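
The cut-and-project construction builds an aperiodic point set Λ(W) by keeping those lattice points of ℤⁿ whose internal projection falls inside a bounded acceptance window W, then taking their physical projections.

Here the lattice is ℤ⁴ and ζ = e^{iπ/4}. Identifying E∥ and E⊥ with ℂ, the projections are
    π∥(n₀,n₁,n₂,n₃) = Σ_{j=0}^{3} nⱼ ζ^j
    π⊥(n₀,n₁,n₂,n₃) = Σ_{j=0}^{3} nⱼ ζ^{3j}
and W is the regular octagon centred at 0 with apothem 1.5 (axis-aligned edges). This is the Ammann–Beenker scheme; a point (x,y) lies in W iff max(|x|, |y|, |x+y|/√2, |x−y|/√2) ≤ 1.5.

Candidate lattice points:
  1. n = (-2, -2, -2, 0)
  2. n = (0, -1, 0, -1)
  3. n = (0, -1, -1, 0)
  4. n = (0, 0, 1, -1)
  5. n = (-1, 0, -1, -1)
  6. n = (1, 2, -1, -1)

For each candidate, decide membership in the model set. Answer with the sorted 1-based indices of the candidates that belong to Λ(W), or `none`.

With ζ = e^{iπ/4} the internal vectors are ζ^0,ζ^3,ζ^6,ζ^9.
#1 (-2, -2, -2, 0): internal (-0.58579, 0.58579); octagon support 0.82843 vs apothem 1.5 → ∈ W
#2 (0, -1, 0, -1): internal (0.00000, -1.41421); octagon support 1.41421 vs apothem 1.5 → ∈ W
#3 (0, -1, -1, 0): internal (0.70711, 0.29289); octagon support 0.70711 vs apothem 1.5 → ∈ W
#4 (0, 0, 1, -1): internal (-0.70711, -1.70711); octagon support 1.70711 vs apothem 1.5 → ∉ W
#5 (-1, 0, -1, -1): internal (-1.70711, 0.29289); octagon support 1.70711 vs apothem 1.5 → ∉ W
#6 (1, 2, -1, -1): internal (-1.12132, 1.70711); octagon support 2.00000 vs apothem 1.5 → ∉ W

1, 2, 3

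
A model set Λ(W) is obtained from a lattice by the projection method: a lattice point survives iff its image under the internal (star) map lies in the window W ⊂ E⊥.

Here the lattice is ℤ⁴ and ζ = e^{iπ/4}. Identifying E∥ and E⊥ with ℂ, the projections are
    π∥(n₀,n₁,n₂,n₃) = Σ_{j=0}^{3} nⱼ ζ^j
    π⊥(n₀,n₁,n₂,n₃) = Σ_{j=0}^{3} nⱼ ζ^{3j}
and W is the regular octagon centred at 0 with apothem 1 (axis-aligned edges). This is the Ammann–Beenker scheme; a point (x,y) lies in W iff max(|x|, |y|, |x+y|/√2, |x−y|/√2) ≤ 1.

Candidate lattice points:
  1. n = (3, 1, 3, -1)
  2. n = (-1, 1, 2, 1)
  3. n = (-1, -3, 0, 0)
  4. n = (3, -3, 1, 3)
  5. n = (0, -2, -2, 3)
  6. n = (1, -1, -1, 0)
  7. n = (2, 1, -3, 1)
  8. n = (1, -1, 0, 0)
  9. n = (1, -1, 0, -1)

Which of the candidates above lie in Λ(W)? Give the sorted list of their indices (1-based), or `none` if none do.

none

With ζ = e^{iπ/4} the internal vectors are ζ^0,ζ^3,ζ^6,ζ^9.
#1 (3, 1, 3, -1): internal (1.58579, -3.00000); octagon support 3.24264 vs apothem 1 → ∉ W
#2 (-1, 1, 2, 1): internal (-1.00000, -0.58579); octagon support 1.12132 vs apothem 1 → ∉ W
#3 (-1, -3, 0, 0): internal (1.12132, -2.12132); octagon support 2.29289 vs apothem 1 → ∉ W
#4 (3, -3, 1, 3): internal (7.24264, -1.00000); octagon support 7.24264 vs apothem 1 → ∉ W
#5 (0, -2, -2, 3): internal (3.53553, 2.70711); octagon support 4.41421 vs apothem 1 → ∉ W
#6 (1, -1, -1, 0): internal (1.70711, 0.29289); octagon support 1.70711 vs apothem 1 → ∉ W
#7 (2, 1, -3, 1): internal (2.00000, 4.41421); octagon support 4.53553 vs apothem 1 → ∉ W
#8 (1, -1, 0, 0): internal (1.70711, -0.70711); octagon support 1.70711 vs apothem 1 → ∉ W
#9 (1, -1, 0, -1): internal (1.00000, -1.41421); octagon support 1.70711 vs apothem 1 → ∉ W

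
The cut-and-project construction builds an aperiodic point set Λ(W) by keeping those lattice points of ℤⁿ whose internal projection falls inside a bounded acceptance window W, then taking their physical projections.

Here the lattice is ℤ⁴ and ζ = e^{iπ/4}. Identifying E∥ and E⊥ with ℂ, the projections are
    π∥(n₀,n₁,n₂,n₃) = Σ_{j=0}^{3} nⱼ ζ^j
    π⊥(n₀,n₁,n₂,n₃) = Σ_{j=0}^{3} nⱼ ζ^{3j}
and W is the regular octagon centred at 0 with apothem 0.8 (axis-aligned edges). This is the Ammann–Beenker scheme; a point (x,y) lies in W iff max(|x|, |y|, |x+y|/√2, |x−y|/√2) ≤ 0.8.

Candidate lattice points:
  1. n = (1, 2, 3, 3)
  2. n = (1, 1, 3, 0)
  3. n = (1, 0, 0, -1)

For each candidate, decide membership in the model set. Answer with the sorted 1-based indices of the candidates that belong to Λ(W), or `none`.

Internal map: ζ^{3j} for j=0..3 gives (1,0), (−√2/2,√2/2), (0,−1), (√2/2,√2/2).
#1 (1, 2, 3, 3): internal (1.707107, 0.535534); octagon support 1.707107 vs apothem 0.8 → ∉ W
#2 (1, 1, 3, 0): internal (0.292893, -2.292893); octagon support 2.292893 vs apothem 0.8 → ∉ W
#3 (1, 0, 0, -1): internal (0.292893, -0.707107); octagon support 0.707107 vs apothem 0.8 → ∈ W

3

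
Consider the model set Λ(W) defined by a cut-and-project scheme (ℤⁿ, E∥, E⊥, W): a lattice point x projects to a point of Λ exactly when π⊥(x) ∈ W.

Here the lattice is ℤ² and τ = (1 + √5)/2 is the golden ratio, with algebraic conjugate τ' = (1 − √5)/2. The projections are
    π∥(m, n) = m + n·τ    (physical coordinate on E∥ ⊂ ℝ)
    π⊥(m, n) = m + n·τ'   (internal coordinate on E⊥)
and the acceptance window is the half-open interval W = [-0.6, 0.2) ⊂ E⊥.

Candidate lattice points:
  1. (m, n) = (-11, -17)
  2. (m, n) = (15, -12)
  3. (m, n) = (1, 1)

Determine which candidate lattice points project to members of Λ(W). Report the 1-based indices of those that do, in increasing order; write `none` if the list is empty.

τ' = (1−√5)/2 ≈ -0.61803.
candidate 1: (m,n)=(-11,-17) → π∥ = -11-17·τ ≈ -38.50658, π⊥ = -11-17·τ' ≈ -0.49342 ∈ [-0.6, 0.2) ⇒ IN Λ
candidate 2: (m,n)=(15,-12) → π∥ = 15-12·τ ≈ -4.41641, π⊥ = 15-12·τ' ≈ 22.41641 ∉ [-0.6, 0.2) ⇒ out
candidate 3: (m,n)=(1,1) → π∥ = 1+1·τ ≈ 2.61803, π⊥ = 1+1·τ' ≈ 0.38197 ∉ [-0.6, 0.2) ⇒ out

1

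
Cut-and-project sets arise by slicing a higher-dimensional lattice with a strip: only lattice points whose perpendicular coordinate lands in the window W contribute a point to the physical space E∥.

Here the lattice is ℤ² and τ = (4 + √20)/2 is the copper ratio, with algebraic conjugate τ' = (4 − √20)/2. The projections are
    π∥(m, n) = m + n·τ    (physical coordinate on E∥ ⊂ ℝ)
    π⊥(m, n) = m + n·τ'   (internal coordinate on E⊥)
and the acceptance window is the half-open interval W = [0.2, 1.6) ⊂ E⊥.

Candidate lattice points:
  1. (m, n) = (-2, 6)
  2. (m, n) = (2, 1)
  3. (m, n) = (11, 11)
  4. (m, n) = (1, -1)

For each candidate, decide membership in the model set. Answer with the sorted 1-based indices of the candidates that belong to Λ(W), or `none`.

Compute τ' = (4−√20)/2 = -0.236068, so π⊥(m,n) = m -0.236068·n.
#1 (-2,6): internal coord -2 + (6)·τ' = -3.416408; -3.416408 ∉ [0.2, 1.6) → out
#2 (2,1): internal coord 2 + (1)·τ' = +1.763932; +1.763932 ∉ [0.2, 1.6) → out
#3 (11,11): internal coord 11 + (11)·τ' = +8.403252; +8.403252 ∉ [0.2, 1.6) → out
#4 (1,-1): internal coord 1 + (-1)·τ' = +1.236068; +1.236068 ∈ [0.2, 1.6) → IN Λ

4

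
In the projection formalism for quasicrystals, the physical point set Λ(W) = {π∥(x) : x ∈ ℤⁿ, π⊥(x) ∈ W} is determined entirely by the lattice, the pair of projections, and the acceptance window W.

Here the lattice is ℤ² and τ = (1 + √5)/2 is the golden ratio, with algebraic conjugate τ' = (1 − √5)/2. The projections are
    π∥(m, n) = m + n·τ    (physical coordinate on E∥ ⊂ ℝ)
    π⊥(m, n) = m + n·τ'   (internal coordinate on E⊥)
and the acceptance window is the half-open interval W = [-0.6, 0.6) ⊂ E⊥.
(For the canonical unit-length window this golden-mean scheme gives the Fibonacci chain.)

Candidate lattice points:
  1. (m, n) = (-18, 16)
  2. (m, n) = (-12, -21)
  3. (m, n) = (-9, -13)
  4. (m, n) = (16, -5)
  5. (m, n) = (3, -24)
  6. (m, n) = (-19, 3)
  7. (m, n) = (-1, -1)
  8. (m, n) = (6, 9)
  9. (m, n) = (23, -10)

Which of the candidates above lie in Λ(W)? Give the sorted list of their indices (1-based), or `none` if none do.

7, 8

Numerically τ ≈ 1.6180 and τ' = −1/τ ≈ -0.6180.
#1 (-18,16): internal coord -18 + (16)·τ' = -27.8885; -27.8885 ∉ [-0.6, 0.6) → out
#2 (-12,-21): internal coord -12 + (-21)·τ' = +0.9787; +0.9787 ∉ [-0.6, 0.6) → out
#3 (-9,-13): internal coord -9 + (-13)·τ' = -0.9656; -0.9656 ∉ [-0.6, 0.6) → out
#4 (16,-5): internal coord 16 + (-5)·τ' = +19.0902; +19.0902 ∉ [-0.6, 0.6) → out
#5 (3,-24): internal coord 3 + (-24)·τ' = +17.8328; +17.8328 ∉ [-0.6, 0.6) → out
#6 (-19,3): internal coord -19 + (3)·τ' = -20.8541; -20.8541 ∉ [-0.6, 0.6) → out
#7 (-1,-1): internal coord -1 + (-1)·τ' = -0.3820; -0.3820 ∈ [-0.6, 0.6) → IN Λ
#8 (6,9): internal coord 6 + (9)·τ' = +0.4377; +0.4377 ∈ [-0.6, 0.6) → IN Λ
#9 (23,-10): internal coord 23 + (-10)·τ' = +29.1803; +29.1803 ∉ [-0.6, 0.6) → out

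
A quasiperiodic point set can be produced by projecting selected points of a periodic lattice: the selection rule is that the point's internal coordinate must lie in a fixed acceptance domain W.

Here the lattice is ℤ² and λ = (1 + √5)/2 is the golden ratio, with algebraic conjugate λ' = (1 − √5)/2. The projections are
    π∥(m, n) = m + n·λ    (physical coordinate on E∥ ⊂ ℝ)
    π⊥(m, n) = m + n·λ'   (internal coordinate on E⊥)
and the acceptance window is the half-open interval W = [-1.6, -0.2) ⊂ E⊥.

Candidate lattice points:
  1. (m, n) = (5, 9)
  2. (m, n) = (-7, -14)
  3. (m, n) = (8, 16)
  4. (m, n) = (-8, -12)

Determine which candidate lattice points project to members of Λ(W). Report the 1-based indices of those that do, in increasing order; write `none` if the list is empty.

λ' = (1−√5)/2 ≈ -0.618034.
[1] lift (5,9): star map gives -0.562306; window check -1.6 ≤ -0.562306 < -0.2 is true → IN Λ
[2] lift (-7,-14): star map gives 1.652476; window check -1.6 ≤ 1.652476 < -0.2 is false → out
[3] lift (8,16): star map gives -1.888544; window check -1.6 ≤ -1.888544 < -0.2 is false → out
[4] lift (-8,-12): star map gives -0.583592; window check -1.6 ≤ -0.583592 < -0.2 is true → IN Λ

1, 4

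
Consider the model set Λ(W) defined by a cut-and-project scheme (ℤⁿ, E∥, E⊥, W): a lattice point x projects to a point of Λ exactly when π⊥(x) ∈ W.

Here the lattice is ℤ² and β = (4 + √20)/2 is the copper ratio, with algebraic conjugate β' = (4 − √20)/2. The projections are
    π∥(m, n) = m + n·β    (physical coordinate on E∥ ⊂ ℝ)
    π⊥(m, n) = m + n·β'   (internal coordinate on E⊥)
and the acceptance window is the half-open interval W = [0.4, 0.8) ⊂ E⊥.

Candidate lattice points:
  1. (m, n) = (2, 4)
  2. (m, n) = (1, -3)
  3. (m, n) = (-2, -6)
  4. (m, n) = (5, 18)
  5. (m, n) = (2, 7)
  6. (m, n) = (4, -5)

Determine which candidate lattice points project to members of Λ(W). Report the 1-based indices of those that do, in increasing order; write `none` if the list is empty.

Compute β' = (4−√20)/2 = -0.23607, so π⊥(m,n) = m -0.23607·n.
#1 (2,4): internal coord 2 + (4)·β' = +1.05573; +1.05573 ∉ [0.4, 0.8) → out
#2 (1,-3): internal coord 1 + (-3)·β' = +1.70820; +1.70820 ∉ [0.4, 0.8) → out
#3 (-2,-6): internal coord -2 + (-6)·β' = -0.58359; -0.58359 ∉ [0.4, 0.8) → out
#4 (5,18): internal coord 5 + (18)·β' = +0.75078; +0.75078 ∈ [0.4, 0.8) → IN Λ
#5 (2,7): internal coord 2 + (7)·β' = +0.34752; +0.34752 ∉ [0.4, 0.8) → out
#6 (4,-5): internal coord 4 + (-5)·β' = +5.18034; +5.18034 ∉ [0.4, 0.8) → out

4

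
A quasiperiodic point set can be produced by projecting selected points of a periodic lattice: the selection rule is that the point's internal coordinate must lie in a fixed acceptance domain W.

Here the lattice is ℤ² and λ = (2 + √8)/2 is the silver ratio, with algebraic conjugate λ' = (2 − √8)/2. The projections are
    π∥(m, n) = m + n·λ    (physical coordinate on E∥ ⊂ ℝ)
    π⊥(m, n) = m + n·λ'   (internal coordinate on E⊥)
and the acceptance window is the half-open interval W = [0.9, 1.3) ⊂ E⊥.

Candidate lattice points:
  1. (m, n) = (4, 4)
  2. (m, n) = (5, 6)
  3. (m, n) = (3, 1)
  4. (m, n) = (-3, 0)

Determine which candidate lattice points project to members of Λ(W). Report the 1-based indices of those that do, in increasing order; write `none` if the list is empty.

none

Compute λ' = (2−√8)/2 = -0.41421, so π⊥(m,n) = m -0.41421·n.
candidate 1: (m,n)=(4,4) → π∥ = 4+4·λ ≈ 13.65685, π⊥ = 4+4·λ' ≈ 2.34315 ∉ [0.9, 1.3) ⇒ out
candidate 2: (m,n)=(5,6) → π∥ = 5+6·λ ≈ 19.48528, π⊥ = 5+6·λ' ≈ 2.51472 ∉ [0.9, 1.3) ⇒ out
candidate 3: (m,n)=(3,1) → π∥ = 3+1·λ ≈ 5.41421, π⊥ = 3+1·λ' ≈ 2.58579 ∉ [0.9, 1.3) ⇒ out
candidate 4: (m,n)=(-3,0) → π∥ = -3+0·λ ≈ -3.00000, π⊥ = -3+0·λ' ≈ -3.00000 ∉ [0.9, 1.3) ⇒ out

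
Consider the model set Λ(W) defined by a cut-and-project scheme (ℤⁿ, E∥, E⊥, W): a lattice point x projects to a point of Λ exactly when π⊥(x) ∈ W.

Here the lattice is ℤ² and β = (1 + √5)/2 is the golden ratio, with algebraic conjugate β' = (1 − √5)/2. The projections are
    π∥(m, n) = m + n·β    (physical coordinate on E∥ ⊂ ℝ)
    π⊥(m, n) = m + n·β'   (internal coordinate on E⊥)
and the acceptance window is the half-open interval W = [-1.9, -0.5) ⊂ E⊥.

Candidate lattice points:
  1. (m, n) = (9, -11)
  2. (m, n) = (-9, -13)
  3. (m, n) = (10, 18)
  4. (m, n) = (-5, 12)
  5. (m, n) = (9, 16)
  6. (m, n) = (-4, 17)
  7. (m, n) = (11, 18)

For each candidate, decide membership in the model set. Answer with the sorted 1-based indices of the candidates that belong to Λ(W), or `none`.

2, 3, 5

β' = (1−√5)/2 ≈ -0.618034.
[1] lift (9,-11): star map gives 15.798374; window check -1.9 ≤ 15.798374 < -0.5 is false → out
[2] lift (-9,-13): star map gives -0.965558; window check -1.9 ≤ -0.965558 < -0.5 is true → IN Λ
[3] lift (10,18): star map gives -1.124612; window check -1.9 ≤ -1.124612 < -0.5 is true → IN Λ
[4] lift (-5,12): star map gives -12.416408; window check -1.9 ≤ -12.416408 < -0.5 is false → out
[5] lift (9,16): star map gives -0.888544; window check -1.9 ≤ -0.888544 < -0.5 is true → IN Λ
[6] lift (-4,17): star map gives -14.506578; window check -1.9 ≤ -14.506578 < -0.5 is false → out
[7] lift (11,18): star map gives -0.124612; window check -1.9 ≤ -0.124612 < -0.5 is false → out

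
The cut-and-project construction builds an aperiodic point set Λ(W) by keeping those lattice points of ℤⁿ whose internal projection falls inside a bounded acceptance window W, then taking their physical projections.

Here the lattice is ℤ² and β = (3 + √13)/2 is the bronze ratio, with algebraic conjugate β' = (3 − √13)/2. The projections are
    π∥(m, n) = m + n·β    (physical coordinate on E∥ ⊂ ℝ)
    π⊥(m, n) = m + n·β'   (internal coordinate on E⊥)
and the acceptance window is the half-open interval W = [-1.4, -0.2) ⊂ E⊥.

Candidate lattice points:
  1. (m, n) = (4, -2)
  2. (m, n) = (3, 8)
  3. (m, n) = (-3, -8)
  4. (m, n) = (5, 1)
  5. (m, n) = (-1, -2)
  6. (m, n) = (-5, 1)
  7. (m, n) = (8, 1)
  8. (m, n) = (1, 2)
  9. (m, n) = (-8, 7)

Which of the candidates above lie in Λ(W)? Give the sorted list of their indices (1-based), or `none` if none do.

3, 5

β' = (3−√13)/2 ≈ -0.3028.
#1 (4,-2): internal coord 4 + (-2)·β' = +4.6056; +4.6056 ∉ [-1.4, -0.2) → out
#2 (3,8): internal coord 3 + (8)·β' = +0.5778; +0.5778 ∉ [-1.4, -0.2) → out
#3 (-3,-8): internal coord -3 + (-8)·β' = -0.5778; -0.5778 ∈ [-1.4, -0.2) → IN Λ
#4 (5,1): internal coord 5 + (1)·β' = +4.6972; +4.6972 ∉ [-1.4, -0.2) → out
#5 (-1,-2): internal coord -1 + (-2)·β' = -0.3944; -0.3944 ∈ [-1.4, -0.2) → IN Λ
#6 (-5,1): internal coord -5 + (1)·β' = -5.3028; -5.3028 ∉ [-1.4, -0.2) → out
#7 (8,1): internal coord 8 + (1)·β' = +7.6972; +7.6972 ∉ [-1.4, -0.2) → out
#8 (1,2): internal coord 1 + (2)·β' = +0.3944; +0.3944 ∉ [-1.4, -0.2) → out
#9 (-8,7): internal coord -8 + (7)·β' = -10.1194; -10.1194 ∉ [-1.4, -0.2) → out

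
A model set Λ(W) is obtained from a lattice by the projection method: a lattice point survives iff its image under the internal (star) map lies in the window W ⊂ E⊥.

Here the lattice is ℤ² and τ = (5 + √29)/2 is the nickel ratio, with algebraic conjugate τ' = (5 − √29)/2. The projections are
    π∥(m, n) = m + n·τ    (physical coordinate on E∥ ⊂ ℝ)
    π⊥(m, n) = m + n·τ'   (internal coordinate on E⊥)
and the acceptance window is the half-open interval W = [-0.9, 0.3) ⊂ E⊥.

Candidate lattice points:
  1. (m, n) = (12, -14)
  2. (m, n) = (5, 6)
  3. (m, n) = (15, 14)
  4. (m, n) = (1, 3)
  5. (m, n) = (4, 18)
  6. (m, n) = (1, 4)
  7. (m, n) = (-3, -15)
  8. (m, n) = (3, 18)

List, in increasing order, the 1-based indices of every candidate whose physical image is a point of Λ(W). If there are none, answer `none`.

6, 7, 8

Numerically τ ≈ 5.1926 and τ' = −1/τ ≈ -0.1926.
#1 (12,-14): internal coord 12 + (-14)·τ' = +14.6962; +14.6962 ∉ [-0.9, 0.3) → out
#2 (5,6): internal coord 5 + (6)·τ' = +3.8445; +3.8445 ∉ [-0.9, 0.3) → out
#3 (15,14): internal coord 15 + (14)·τ' = +12.3038; +12.3038 ∉ [-0.9, 0.3) → out
#4 (1,3): internal coord 1 + (3)·τ' = +0.4223; +0.4223 ∉ [-0.9, 0.3) → out
#5 (4,18): internal coord 4 + (18)·τ' = +0.5335; +0.5335 ∉ [-0.9, 0.3) → out
#6 (1,4): internal coord 1 + (4)·τ' = +0.2297; +0.2297 ∈ [-0.9, 0.3) → IN Λ
#7 (-3,-15): internal coord -3 + (-15)·τ' = -0.1113; -0.1113 ∈ [-0.9, 0.3) → IN Λ
#8 (3,18): internal coord 3 + (18)·τ' = -0.4665; -0.4665 ∈ [-0.9, 0.3) → IN Λ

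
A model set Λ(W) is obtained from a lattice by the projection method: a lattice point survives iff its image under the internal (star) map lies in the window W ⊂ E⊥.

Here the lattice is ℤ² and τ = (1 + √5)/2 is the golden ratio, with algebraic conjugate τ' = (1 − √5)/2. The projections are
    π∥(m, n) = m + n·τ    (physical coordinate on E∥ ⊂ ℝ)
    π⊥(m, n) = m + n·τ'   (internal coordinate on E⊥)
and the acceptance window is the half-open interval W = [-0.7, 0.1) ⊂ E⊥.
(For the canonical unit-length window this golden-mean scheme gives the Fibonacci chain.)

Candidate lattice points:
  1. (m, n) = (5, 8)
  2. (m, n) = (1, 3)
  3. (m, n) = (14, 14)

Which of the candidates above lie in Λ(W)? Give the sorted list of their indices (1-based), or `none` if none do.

1

τ' = (1−√5)/2 ≈ -0.6180.
#1 (5,8): internal coord 5 + (8)·τ' = +0.0557; +0.0557 ∈ [-0.7, 0.1) → IN Λ
#2 (1,3): internal coord 1 + (3)·τ' = -0.8541; -0.8541 ∉ [-0.7, 0.1) → out
#3 (14,14): internal coord 14 + (14)·τ' = +5.3475; +5.3475 ∉ [-0.7, 0.1) → out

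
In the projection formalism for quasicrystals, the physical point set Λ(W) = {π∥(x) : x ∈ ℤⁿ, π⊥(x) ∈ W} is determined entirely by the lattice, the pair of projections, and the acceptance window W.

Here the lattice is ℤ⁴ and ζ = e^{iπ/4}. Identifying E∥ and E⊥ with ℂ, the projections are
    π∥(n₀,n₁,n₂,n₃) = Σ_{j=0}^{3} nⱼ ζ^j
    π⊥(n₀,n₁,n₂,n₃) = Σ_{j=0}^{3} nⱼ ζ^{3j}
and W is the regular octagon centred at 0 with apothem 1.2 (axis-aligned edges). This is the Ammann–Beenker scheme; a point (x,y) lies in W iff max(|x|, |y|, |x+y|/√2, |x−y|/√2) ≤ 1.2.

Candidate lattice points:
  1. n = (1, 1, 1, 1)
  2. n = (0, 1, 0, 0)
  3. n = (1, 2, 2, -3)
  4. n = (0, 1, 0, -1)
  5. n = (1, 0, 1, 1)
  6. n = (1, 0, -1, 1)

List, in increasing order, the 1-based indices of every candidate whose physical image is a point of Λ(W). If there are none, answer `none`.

π⊥(n) = n₀ + n₁ζ³ + n₂ζ⁶ + n₃ζ⁹ where ζ = e^{iπ/4}.
candidate 1: n = (1, 1, 1, 1) → π⊥ ≈ (+1.0000, +0.4142); max(|x|,|y|,|x±y|/√2) = 1.0000 ≤ 1.2 ⇒ ∈ W
candidate 2: n = (0, 1, 0, 0) → π⊥ ≈ (-0.7071, +0.7071); max(|x|,|y|,|x±y|/√2) = 1.0000 ≤ 1.2 ⇒ ∈ W
candidate 3: n = (1, 2, 2, -3) → π⊥ ≈ (-2.5355, -2.7071); max(|x|,|y|,|x±y|/√2) = 3.7071 > 1.2 ⇒ ∉ W
candidate 4: n = (0, 1, 0, -1) → π⊥ ≈ (-1.4142, +0.0000); max(|x|,|y|,|x±y|/√2) = 1.4142 > 1.2 ⇒ ∉ W
candidate 5: n = (1, 0, 1, 1) → π⊥ ≈ (+1.7071, -0.2929); max(|x|,|y|,|x±y|/√2) = 1.7071 > 1.2 ⇒ ∉ W
candidate 6: n = (1, 0, -1, 1) → π⊥ ≈ (+1.7071, +1.7071); max(|x|,|y|,|x±y|/√2) = 2.4142 > 1.2 ⇒ ∉ W

1, 2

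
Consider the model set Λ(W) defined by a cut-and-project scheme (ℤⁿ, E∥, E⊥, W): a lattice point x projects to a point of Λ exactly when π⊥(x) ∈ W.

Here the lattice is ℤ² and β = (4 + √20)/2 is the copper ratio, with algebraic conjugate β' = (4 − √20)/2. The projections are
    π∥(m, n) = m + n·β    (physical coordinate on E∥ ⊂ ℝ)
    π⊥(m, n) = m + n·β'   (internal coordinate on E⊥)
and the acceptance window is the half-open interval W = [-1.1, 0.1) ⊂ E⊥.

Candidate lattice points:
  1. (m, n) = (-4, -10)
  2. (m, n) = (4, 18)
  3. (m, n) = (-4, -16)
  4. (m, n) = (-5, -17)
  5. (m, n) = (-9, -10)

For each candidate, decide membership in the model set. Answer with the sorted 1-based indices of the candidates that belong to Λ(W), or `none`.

2, 3, 4

β' = (4−√20)/2 ≈ -0.236068.
candidate 1: (m,n)=(-4,-10) → π∥ = -4-10·β ≈ -46.360680, π⊥ = -4-10·β' ≈ -1.639320 ∉ [-1.1, 0.1) ⇒ out
candidate 2: (m,n)=(4,18) → π∥ = 4+18·β ≈ 80.249224, π⊥ = 4+18·β' ≈ -0.249224 ∈ [-1.1, 0.1) ⇒ IN Λ
candidate 3: (m,n)=(-4,-16) → π∥ = -4-16·β ≈ -71.777088, π⊥ = -4-16·β' ≈ -0.222912 ∈ [-1.1, 0.1) ⇒ IN Λ
candidate 4: (m,n)=(-5,-17) → π∥ = -5-17·β ≈ -77.013156, π⊥ = -5-17·β' ≈ -0.986844 ∈ [-1.1, 0.1) ⇒ IN Λ
candidate 5: (m,n)=(-9,-10) → π∥ = -9-10·β ≈ -51.360680, π⊥ = -9-10·β' ≈ -6.639320 ∉ [-1.1, 0.1) ⇒ out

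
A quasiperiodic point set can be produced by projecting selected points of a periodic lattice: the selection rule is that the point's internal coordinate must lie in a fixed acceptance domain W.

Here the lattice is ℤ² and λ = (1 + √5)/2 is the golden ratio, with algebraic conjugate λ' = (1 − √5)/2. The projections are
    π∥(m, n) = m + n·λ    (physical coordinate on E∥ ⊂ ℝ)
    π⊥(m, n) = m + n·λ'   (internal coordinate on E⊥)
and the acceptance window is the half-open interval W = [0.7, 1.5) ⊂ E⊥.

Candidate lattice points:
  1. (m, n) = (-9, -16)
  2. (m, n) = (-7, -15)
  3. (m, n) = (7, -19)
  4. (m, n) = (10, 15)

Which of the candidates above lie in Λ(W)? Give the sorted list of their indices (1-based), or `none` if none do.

Compute λ' = (1−√5)/2 = -0.6180, so π⊥(m,n) = m -0.6180·n.
[1] lift (-9,-16): star map gives 0.8885; window check 0.7 ≤ 0.8885 < 1.5 is true → IN Λ
[2] lift (-7,-15): star map gives 2.2705; window check 0.7 ≤ 2.2705 < 1.5 is false → out
[3] lift (7,-19): star map gives 18.7426; window check 0.7 ≤ 18.7426 < 1.5 is false → out
[4] lift (10,15): star map gives 0.7295; window check 0.7 ≤ 0.7295 < 1.5 is true → IN Λ

1, 4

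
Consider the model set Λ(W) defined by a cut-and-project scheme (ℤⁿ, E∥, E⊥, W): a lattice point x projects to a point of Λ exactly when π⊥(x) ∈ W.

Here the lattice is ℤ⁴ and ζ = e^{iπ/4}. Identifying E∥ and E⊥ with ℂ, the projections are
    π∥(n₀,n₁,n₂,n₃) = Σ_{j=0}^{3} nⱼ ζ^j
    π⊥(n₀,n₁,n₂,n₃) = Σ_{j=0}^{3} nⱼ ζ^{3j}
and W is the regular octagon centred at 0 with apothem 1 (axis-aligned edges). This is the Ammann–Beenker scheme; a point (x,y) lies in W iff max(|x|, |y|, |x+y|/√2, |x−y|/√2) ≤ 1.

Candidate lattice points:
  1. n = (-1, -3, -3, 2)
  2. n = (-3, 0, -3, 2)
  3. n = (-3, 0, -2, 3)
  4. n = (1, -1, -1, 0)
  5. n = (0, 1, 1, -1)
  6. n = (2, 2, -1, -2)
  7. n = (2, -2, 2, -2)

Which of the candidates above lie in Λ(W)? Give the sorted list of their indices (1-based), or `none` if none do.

π⊥(n) = n₀ + n₁ζ³ + n₂ζ⁶ + n₃ζ⁹ where ζ = e^{iπ/4}.
#1 (-1, -3, -3, 2): internal (2.535534, 2.292893); octagon support 3.414214 vs apothem 1 → ∉ W
#2 (-3, 0, -3, 2): internal (-1.585786, 4.414214); octagon support 4.414214 vs apothem 1 → ∉ W
#3 (-3, 0, -2, 3): internal (-0.878680, 4.121320); octagon support 4.121320 vs apothem 1 → ∉ W
#4 (1, -1, -1, 0): internal (1.707107, 0.292893); octagon support 1.707107 vs apothem 1 → ∉ W
#5 (0, 1, 1, -1): internal (-1.414214, -1.000000); octagon support 1.707107 vs apothem 1 → ∉ W
#6 (2, 2, -1, -2): internal (-0.828427, 1.000000); octagon support 1.292893 vs apothem 1 → ∉ W
#7 (2, -2, 2, -2): internal (2.000000, -4.828427); octagon support 4.828427 vs apothem 1 → ∉ W

none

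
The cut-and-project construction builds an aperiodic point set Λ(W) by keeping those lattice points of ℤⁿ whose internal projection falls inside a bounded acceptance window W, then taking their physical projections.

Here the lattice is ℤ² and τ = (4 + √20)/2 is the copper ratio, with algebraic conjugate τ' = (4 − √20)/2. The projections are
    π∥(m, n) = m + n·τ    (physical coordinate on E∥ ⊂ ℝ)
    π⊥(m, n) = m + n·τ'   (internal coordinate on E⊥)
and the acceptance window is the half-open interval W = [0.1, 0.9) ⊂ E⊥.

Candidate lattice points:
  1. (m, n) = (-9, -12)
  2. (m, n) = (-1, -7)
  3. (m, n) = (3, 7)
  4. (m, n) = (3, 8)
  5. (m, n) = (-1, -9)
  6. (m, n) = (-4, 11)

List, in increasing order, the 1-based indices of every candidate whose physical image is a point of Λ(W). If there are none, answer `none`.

2

Compute τ' = (4−√20)/2 = -0.2361, so π⊥(m,n) = m -0.2361·n.
[1] lift (-9,-12): star map gives -6.1672; window check 0.1 ≤ -6.1672 < 0.9 is false → out
[2] lift (-1,-7): star map gives 0.6525; window check 0.1 ≤ 0.6525 < 0.9 is true → IN Λ
[3] lift (3,7): star map gives 1.3475; window check 0.1 ≤ 1.3475 < 0.9 is false → out
[4] lift (3,8): star map gives 1.1115; window check 0.1 ≤ 1.1115 < 0.9 is false → out
[5] lift (-1,-9): star map gives 1.1246; window check 0.1 ≤ 1.1246 < 0.9 is false → out
[6] lift (-4,11): star map gives -6.5967; window check 0.1 ≤ -6.5967 < 0.9 is false → out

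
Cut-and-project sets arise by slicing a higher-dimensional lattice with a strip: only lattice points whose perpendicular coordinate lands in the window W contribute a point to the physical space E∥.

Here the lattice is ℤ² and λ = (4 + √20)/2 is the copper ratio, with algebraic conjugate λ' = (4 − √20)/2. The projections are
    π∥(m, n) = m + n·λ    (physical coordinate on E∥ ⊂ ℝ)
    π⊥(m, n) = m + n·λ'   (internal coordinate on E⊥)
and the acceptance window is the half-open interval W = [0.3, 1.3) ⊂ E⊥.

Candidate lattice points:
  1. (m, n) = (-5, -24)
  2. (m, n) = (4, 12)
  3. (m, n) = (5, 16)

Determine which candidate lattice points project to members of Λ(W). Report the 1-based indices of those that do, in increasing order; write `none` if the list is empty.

1, 2, 3

Compute λ' = (4−√20)/2 = -0.236068, so π⊥(m,n) = m -0.236068·n.
candidate 1: (m,n)=(-5,-24) → π∥ = -5-24·λ ≈ -106.665631, π⊥ = -5-24·λ' ≈ 0.665631 ∈ [0.3, 1.3) ⇒ IN Λ
candidate 2: (m,n)=(4,12) → π∥ = 4+12·λ ≈ 54.832816, π⊥ = 4+12·λ' ≈ 1.167184 ∈ [0.3, 1.3) ⇒ IN Λ
candidate 3: (m,n)=(5,16) → π∥ = 5+16·λ ≈ 72.777088, π⊥ = 5+16·λ' ≈ 1.222912 ∈ [0.3, 1.3) ⇒ IN Λ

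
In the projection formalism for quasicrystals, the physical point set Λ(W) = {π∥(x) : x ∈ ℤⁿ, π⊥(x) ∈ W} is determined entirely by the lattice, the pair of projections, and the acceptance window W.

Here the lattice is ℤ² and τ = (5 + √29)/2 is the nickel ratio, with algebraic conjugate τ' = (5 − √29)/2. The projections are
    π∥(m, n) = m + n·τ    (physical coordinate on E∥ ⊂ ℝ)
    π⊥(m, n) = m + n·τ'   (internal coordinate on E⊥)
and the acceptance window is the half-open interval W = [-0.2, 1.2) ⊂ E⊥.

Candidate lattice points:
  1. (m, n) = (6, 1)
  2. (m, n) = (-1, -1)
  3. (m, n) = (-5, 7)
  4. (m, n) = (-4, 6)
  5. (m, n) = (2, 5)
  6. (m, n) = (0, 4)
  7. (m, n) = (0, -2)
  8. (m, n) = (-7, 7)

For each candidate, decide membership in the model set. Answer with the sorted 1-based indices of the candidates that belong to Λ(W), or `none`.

5, 7

Compute τ' = (5−√29)/2 = -0.1926, so π⊥(m,n) = m -0.1926·n.
[1] lift (6,1): star map gives 5.8074; window check -0.2 ≤ 5.8074 < 1.2 is false → out
[2] lift (-1,-1): star map gives -0.8074; window check -0.2 ≤ -0.8074 < 1.2 is false → out
[3] lift (-5,7): star map gives -6.3481; window check -0.2 ≤ -6.3481 < 1.2 is false → out
[4] lift (-4,6): star map gives -5.1555; window check -0.2 ≤ -5.1555 < 1.2 is false → out
[5] lift (2,5): star map gives 1.0371; window check -0.2 ≤ 1.0371 < 1.2 is true → IN Λ
[6] lift (0,4): star map gives -0.7703; window check -0.2 ≤ -0.7703 < 1.2 is false → out
[7] lift (0,-2): star map gives 0.3852; window check -0.2 ≤ 0.3852 < 1.2 is true → IN Λ
[8] lift (-7,7): star map gives -8.3481; window check -0.2 ≤ -8.3481 < 1.2 is false → out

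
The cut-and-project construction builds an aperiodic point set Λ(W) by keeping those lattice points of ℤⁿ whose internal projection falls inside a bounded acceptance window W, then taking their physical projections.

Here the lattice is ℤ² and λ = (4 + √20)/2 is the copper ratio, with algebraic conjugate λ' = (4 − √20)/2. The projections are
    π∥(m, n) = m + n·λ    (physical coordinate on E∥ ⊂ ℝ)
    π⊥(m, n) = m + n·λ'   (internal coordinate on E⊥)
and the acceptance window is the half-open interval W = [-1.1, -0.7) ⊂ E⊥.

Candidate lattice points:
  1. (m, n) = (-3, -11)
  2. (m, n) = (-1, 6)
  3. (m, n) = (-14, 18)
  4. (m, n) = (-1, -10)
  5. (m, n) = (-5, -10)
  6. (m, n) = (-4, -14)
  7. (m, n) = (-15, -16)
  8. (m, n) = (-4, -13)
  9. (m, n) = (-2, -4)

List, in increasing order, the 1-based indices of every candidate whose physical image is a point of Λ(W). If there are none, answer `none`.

λ' = (4−√20)/2 ≈ -0.2361.
#1 (-3,-11): internal coord -3 + (-11)·λ' = -0.4033; -0.4033 ∉ [-1.1, -0.7) → out
#2 (-1,6): internal coord -1 + (6)·λ' = -2.4164; -2.4164 ∉ [-1.1, -0.7) → out
#3 (-14,18): internal coord -14 + (18)·λ' = -18.2492; -18.2492 ∉ [-1.1, -0.7) → out
#4 (-1,-10): internal coord -1 + (-10)·λ' = +1.3607; +1.3607 ∉ [-1.1, -0.7) → out
#5 (-5,-10): internal coord -5 + (-10)·λ' = -2.6393; -2.6393 ∉ [-1.1, -0.7) → out
#6 (-4,-14): internal coord -4 + (-14)·λ' = -0.6950; -0.6950 ∉ [-1.1, -0.7) → out
#7 (-15,-16): internal coord -15 + (-16)·λ' = -11.2229; -11.2229 ∉ [-1.1, -0.7) → out
#8 (-4,-13): internal coord -4 + (-13)·λ' = -0.9311; -0.9311 ∈ [-1.1, -0.7) → IN Λ
#9 (-2,-4): internal coord -2 + (-4)·λ' = -1.0557; -1.0557 ∈ [-1.1, -0.7) → IN Λ

8, 9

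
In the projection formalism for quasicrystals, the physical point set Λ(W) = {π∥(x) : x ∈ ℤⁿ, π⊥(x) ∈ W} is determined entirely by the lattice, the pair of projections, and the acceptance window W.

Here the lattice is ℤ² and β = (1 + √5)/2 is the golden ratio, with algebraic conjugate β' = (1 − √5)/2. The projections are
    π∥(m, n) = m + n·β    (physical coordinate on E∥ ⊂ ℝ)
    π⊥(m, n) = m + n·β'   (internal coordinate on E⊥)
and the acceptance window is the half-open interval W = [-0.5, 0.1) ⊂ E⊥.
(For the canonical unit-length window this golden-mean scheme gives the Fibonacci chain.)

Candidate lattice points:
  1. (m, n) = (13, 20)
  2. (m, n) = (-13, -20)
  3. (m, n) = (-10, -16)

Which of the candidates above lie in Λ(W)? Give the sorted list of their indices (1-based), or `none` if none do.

Numerically β ≈ 1.618034 and β' = −1/β ≈ -0.618034.
[1] lift (13,20): star map gives 0.639320; window check -0.5 ≤ 0.639320 < 0.1 is false → out
[2] lift (-13,-20): star map gives -0.639320; window check -0.5 ≤ -0.639320 < 0.1 is false → out
[3] lift (-10,-16): star map gives -0.111456; window check -0.5 ≤ -0.111456 < 0.1 is true → IN Λ

3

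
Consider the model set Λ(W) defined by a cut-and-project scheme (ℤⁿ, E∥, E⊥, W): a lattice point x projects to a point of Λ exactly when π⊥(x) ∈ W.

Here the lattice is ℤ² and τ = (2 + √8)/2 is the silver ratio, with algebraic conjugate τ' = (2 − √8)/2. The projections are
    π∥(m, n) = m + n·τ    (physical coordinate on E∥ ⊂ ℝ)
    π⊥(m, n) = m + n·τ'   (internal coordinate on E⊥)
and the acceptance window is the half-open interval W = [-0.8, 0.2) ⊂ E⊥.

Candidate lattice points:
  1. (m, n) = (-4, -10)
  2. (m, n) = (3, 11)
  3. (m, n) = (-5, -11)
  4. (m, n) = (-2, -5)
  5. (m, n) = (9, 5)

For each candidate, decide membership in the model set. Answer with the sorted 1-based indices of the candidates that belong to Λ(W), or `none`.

Compute τ' = (2−√8)/2 = -0.41421, so π⊥(m,n) = m -0.41421·n.
candidate 1: (m,n)=(-4,-10) → π∥ = -4-10·τ ≈ -28.14214, π⊥ = -4-10·τ' ≈ 0.14214 ∈ [-0.8, 0.2) ⇒ IN Λ
candidate 2: (m,n)=(3,11) → π∥ = 3+11·τ ≈ 29.55635, π⊥ = 3+11·τ' ≈ -1.55635 ∉ [-0.8, 0.2) ⇒ out
candidate 3: (m,n)=(-5,-11) → π∥ = -5-11·τ ≈ -31.55635, π⊥ = -5-11·τ' ≈ -0.44365 ∈ [-0.8, 0.2) ⇒ IN Λ
candidate 4: (m,n)=(-2,-5) → π∥ = -2-5·τ ≈ -14.07107, π⊥ = -2-5·τ' ≈ 0.07107 ∈ [-0.8, 0.2) ⇒ IN Λ
candidate 5: (m,n)=(9,5) → π∥ = 9+5·τ ≈ 21.07107, π⊥ = 9+5·τ' ≈ 6.92893 ∉ [-0.8, 0.2) ⇒ out

1, 3, 4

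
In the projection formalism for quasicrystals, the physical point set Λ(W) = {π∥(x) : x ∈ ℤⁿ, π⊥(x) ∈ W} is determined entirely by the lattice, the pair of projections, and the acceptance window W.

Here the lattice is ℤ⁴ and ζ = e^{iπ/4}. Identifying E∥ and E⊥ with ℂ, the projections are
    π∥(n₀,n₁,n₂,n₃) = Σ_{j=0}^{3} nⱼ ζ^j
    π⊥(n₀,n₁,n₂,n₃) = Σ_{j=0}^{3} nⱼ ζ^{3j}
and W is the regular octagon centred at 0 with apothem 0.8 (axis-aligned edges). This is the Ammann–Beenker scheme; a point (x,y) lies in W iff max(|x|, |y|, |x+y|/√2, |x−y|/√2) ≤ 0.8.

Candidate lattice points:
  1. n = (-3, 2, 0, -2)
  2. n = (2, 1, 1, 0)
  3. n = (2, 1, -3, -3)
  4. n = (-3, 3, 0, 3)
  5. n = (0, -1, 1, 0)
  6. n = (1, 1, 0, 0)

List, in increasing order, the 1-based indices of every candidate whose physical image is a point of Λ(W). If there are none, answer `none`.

π⊥(n) = n₀ + n₁ζ³ + n₂ζ⁶ + n₃ζ⁹ where ζ = e^{iπ/4}.
#1 (-3, 2, 0, -2): internal (-5.828427, 0.000000); octagon support 5.828427 vs apothem 0.8 → ∉ W
#2 (2, 1, 1, 0): internal (1.292893, -0.292893); octagon support 1.292893 vs apothem 0.8 → ∉ W
#3 (2, 1, -3, -3): internal (-0.828427, 1.585786); octagon support 1.707107 vs apothem 0.8 → ∉ W
#4 (-3, 3, 0, 3): internal (-3.000000, 4.242641); octagon support 5.121320 vs apothem 0.8 → ∉ W
#5 (0, -1, 1, 0): internal (0.707107, -1.707107); octagon support 1.707107 vs apothem 0.8 → ∉ W
#6 (1, 1, 0, 0): internal (0.292893, 0.707107); octagon support 0.707107 vs apothem 0.8 → ∈ W

6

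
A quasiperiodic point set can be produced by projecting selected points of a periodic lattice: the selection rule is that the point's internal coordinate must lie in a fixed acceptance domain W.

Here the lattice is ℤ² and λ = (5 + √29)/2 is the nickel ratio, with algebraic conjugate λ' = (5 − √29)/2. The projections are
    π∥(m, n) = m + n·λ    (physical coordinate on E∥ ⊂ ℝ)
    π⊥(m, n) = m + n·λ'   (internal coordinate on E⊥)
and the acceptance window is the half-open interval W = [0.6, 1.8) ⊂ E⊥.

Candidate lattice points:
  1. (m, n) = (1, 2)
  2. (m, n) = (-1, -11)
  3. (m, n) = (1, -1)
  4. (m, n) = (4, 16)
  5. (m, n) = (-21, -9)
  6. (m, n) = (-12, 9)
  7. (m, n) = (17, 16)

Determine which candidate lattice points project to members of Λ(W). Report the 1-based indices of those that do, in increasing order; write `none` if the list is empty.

1, 2, 3, 4

λ' = (5−√29)/2 ≈ -0.1926.
#1 (1,2): internal coord 1 + (2)·λ' = +0.6148; +0.6148 ∈ [0.6, 1.8) → IN Λ
#2 (-1,-11): internal coord -1 + (-11)·λ' = +1.1184; +1.1184 ∈ [0.6, 1.8) → IN Λ
#3 (1,-1): internal coord 1 + (-1)·λ' = +1.1926; +1.1926 ∈ [0.6, 1.8) → IN Λ
#4 (4,16): internal coord 4 + (16)·λ' = +0.9187; +0.9187 ∈ [0.6, 1.8) → IN Λ
#5 (-21,-9): internal coord -21 + (-9)·λ' = -19.2668; -19.2668 ∉ [0.6, 1.8) → out
#6 (-12,9): internal coord -12 + (9)·λ' = -13.7332; -13.7332 ∉ [0.6, 1.8) → out
#7 (17,16): internal coord 17 + (16)·λ' = +13.9187; +13.9187 ∉ [0.6, 1.8) → out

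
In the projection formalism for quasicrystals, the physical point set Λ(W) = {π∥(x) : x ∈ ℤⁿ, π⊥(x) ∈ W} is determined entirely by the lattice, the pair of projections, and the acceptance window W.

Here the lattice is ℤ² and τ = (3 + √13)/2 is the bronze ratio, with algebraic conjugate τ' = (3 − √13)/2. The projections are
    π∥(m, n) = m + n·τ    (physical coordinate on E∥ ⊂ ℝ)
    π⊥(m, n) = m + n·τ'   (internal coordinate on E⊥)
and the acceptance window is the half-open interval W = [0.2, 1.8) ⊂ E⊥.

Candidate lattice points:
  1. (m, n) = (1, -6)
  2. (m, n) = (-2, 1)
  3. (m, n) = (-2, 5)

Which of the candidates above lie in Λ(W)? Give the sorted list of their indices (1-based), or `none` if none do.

none

τ' = (3−√13)/2 ≈ -0.302776.
candidate 1: (m,n)=(1,-6) → π∥ = 1-6·τ ≈ -18.816654, π⊥ = 1-6·τ' ≈ 2.816654 ∉ [0.2, 1.8) ⇒ out
candidate 2: (m,n)=(-2,1) → π∥ = -2+1·τ ≈ 1.302776, π⊥ = -2+1·τ' ≈ -2.302776 ∉ [0.2, 1.8) ⇒ out
candidate 3: (m,n)=(-2,5) → π∥ = -2+5·τ ≈ 14.513878, π⊥ = -2+5·τ' ≈ -3.513878 ∉ [0.2, 1.8) ⇒ out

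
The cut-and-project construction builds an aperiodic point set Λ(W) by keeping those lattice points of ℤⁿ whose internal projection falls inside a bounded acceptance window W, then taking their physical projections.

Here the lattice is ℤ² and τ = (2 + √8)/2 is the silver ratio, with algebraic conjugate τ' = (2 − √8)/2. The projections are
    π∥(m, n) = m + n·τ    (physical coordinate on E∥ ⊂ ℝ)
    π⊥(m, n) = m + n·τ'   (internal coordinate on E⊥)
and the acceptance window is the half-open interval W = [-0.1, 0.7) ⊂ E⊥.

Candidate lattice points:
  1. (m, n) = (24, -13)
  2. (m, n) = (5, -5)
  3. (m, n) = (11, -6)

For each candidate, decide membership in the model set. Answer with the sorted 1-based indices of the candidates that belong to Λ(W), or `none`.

τ' = (2−√8)/2 ≈ -0.4142.
[1] lift (24,-13): star map gives 29.3848; window check -0.1 ≤ 29.3848 < 0.7 is false → out
[2] lift (5,-5): star map gives 7.0711; window check -0.1 ≤ 7.0711 < 0.7 is false → out
[3] lift (11,-6): star map gives 13.4853; window check -0.1 ≤ 13.4853 < 0.7 is false → out

none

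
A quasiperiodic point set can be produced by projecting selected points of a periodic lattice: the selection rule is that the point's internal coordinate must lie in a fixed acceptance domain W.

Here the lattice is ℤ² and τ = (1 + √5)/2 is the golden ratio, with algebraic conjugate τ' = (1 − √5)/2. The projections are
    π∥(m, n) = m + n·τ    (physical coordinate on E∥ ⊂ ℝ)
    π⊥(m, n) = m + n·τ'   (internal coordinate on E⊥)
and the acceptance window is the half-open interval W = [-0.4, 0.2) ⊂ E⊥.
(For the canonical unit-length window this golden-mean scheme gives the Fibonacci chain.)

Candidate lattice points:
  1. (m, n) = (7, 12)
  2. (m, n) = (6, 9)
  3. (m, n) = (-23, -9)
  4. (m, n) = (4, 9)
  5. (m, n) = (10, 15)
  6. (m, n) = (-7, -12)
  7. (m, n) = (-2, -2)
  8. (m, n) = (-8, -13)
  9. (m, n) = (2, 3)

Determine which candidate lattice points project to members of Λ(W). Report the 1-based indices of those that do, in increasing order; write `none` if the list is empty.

τ' = (1−√5)/2 ≈ -0.618034.
candidate 1: (m,n)=(7,12) → π∥ = 7+12·τ ≈ 26.416408, π⊥ = 7+12·τ' ≈ -0.416408 ∉ [-0.4, 0.2) ⇒ out
candidate 2: (m,n)=(6,9) → π∥ = 6+9·τ ≈ 20.562306, π⊥ = 6+9·τ' ≈ 0.437694 ∉ [-0.4, 0.2) ⇒ out
candidate 3: (m,n)=(-23,-9) → π∥ = -23-9·τ ≈ -37.562306, π⊥ = -23-9·τ' ≈ -17.437694 ∉ [-0.4, 0.2) ⇒ out
candidate 4: (m,n)=(4,9) → π∥ = 4+9·τ ≈ 18.562306, π⊥ = 4+9·τ' ≈ -1.562306 ∉ [-0.4, 0.2) ⇒ out
candidate 5: (m,n)=(10,15) → π∥ = 10+15·τ ≈ 34.270510, π⊥ = 10+15·τ' ≈ 0.729490 ∉ [-0.4, 0.2) ⇒ out
candidate 6: (m,n)=(-7,-12) → π∥ = -7-12·τ ≈ -26.416408, π⊥ = -7-12·τ' ≈ 0.416408 ∉ [-0.4, 0.2) ⇒ out
candidate 7: (m,n)=(-2,-2) → π∥ = -2-2·τ ≈ -5.236068, π⊥ = -2-2·τ' ≈ -0.763932 ∉ [-0.4, 0.2) ⇒ out
candidate 8: (m,n)=(-8,-13) → π∥ = -8-13·τ ≈ -29.034442, π⊥ = -8-13·τ' ≈ 0.034442 ∈ [-0.4, 0.2) ⇒ IN Λ
candidate 9: (m,n)=(2,3) → π∥ = 2+3·τ ≈ 6.854102, π⊥ = 2+3·τ' ≈ 0.145898 ∈ [-0.4, 0.2) ⇒ IN Λ

8, 9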